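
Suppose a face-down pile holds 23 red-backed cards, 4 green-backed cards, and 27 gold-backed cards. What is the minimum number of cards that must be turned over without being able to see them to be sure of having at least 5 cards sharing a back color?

Treat the 3 back colors as pigeonholes.
The worst case takes 4 cards of each back color without reaching 5 of any: 3 × 4 = 12.
The next card must bring some back color to 5, so 12 + 1 = 13.

13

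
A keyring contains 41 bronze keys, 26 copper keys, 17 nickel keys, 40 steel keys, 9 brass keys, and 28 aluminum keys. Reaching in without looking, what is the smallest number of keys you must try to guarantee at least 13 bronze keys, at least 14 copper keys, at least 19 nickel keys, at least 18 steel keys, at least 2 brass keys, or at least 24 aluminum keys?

84

The worst case stops just short of every target: 12 bronze, 13 copper, all 17 nickel, 17 steel, 1 brass, 23 aluminum — 12 + 13 + 17 + 17 + 1 + 23 = 83 keys.
One more key must push some type to its target, so 83 + 1 = 84.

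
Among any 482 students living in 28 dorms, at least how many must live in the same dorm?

If each of the 28 dorms held at most 17, the total would be at most 28 × 17 = 476 < 482, a contradiction.
So at least one holds ⌈482/28⌉ = 18.

18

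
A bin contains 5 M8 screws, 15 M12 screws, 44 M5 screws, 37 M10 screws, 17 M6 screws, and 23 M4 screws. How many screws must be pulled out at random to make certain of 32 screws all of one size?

In the worst case we take at most 31 of each size, but all 5 M8, all 15 M12, all 17 M6, and all 23 M4 (fewer than 31), giving 5 + 15 + 31 + 31 + 17 + 23 = 122.
One more screw then forces some size to 32, so 122 + 1 = 123.

123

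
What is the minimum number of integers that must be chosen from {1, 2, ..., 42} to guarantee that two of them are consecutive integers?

Partition {1, …, 42} into 21 pairs: {1,2}, {3,4}, …, {41,42}.
Choosing 21 integers — say the 21 even numbers 2, 4, …, 42 — takes one from each pair and avoids the property.
Choosing 22 forces two into the same pair by pigeonhole, and those are consecutive. So 22.

22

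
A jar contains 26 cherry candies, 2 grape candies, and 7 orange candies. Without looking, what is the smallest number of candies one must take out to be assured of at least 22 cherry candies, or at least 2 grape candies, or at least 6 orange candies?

Each of the 3 flavors has its own threshold; avoid all of them simultaneously.
The worst case stops just short of every target: 21 cherry, 1 grape, 5 orange — 21 + 1 + 5 = 27 candies.
One more candy must push some flavor to its target, so 27 + 1 = 28.

28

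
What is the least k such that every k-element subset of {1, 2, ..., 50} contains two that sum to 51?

26

Partition {1, …, 50} into 25 pairs: {1,50}, {2,49}, …, {25,26}.
Choosing 25 integers — say the integers 1 through 25 — takes one from each pair and avoids the property.
Choosing 26 forces two into the same pair by pigeonhole, and those sum to 51. So 26.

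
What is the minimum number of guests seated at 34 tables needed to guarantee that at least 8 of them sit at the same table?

There are 34 tables acting as pigeonholes.
With 34 × 7 = 238 guests we could place exactly 7 in each, with no class reaching 8.
One more forces some class to hold 8, so 238 + 1 = 239.

239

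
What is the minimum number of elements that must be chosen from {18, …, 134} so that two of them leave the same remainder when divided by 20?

Group the integers by remainder mod 20; there are 20 residue classes, each nonempty in this range.
Choosing one from each class (20 integers) avoids any shared remainder.
One more choice must repeat a class, so two differ by a multiple of 20. Hence 20 + 1 = 21.

21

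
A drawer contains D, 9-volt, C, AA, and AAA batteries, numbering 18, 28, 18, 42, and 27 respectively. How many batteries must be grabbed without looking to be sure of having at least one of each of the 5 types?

116

The hardest type to obtain is D: we could draw every other battery first — 133 − 18 = 115 batteries — without a single D one.
The next draw must be D, so 115 + 1 = 116.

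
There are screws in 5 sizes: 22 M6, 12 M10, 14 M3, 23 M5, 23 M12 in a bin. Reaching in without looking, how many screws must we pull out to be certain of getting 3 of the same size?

Treat the 5 sizes as pigeonholes.
The worst case takes 2 screws of each size without reaching 3 of any: 5 × 2 = 10.
The next screw must bring some size to 3, so 10 + 1 = 11.

11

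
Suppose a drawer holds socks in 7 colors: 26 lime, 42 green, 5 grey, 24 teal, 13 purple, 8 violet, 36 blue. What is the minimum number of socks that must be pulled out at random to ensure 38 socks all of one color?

150

In the worst case we take at most 37 of each color, but all 26 lime, all 5 grey, all 24 teal, all 13 purple, all 8 violet, and all 36 blue (fewer than 37), giving 26 + 37 + 5 + 24 + 13 + 8 + 36 = 149.
One more sock then forces some color to 38, so 149 + 1 = 150.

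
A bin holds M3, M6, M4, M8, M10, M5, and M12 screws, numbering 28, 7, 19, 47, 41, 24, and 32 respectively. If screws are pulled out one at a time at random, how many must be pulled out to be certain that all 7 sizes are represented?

192

The hardest size to obtain is M6: we could draw every other screw first — 198 − 7 = 191 screws — without a single M6 one.
The next draw must be M6, so 191 + 1 = 192.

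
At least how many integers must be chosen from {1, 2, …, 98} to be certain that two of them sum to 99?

Partition {1, …, 98} into 49 pairs: {1,98}, {2,97}, …, {49,50}.
Choosing 49 integers — say the integers 1 through 49 — takes one from each pair and avoids the property.
Choosing 50 forces two into the same pair by pigeonhole, and those sum to 99. So 50.

50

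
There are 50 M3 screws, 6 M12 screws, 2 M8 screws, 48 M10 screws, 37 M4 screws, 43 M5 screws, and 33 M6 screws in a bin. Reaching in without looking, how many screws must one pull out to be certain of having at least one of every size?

The hardest size to obtain is M8: we could draw every other screw first — 219 − 2 = 217 screws — without a single M8 one.
The next draw must be M8, so 217 + 1 = 218.

218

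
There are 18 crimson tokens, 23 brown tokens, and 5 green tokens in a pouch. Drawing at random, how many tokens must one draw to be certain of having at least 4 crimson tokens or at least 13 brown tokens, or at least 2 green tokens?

Each of the 3 colors has its own threshold; avoid all of them simultaneously.
The worst case stops just short of every target: 3 crimson, 12 brown, 1 green — 3 + 12 + 1 = 16 tokens.
One more token must push some color to its target, so 16 + 1 = 17.

17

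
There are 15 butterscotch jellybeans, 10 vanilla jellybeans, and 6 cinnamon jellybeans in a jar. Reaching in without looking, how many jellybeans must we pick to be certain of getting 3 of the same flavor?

7

Treat the 3 flavors as pigeonholes.
The worst case takes 2 jellybeans of each flavor without reaching 3 of any: 3 × 2 = 6.
The next jellybean must bring some flavor to 3, so 6 + 1 = 7.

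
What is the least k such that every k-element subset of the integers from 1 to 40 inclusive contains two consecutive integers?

Partition {1, …, 40} into 20 pairs: {1,2}, {3,4}, …, {39,40}.
Choosing 20 integers — say the 20 even numbers 2, 4, …, 40 — takes one from each pair and avoids the property.
Choosing 21 forces two into the same pair by pigeonhole, and those are consecutive. So 21.

21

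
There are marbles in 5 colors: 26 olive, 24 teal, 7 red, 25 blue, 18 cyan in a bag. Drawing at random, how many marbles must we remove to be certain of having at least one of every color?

94

The hardest color to obtain is red: we could draw every other marble first — 100 − 7 = 93 marbles — without a single red one.
The next draw must be red, so 93 + 1 = 94.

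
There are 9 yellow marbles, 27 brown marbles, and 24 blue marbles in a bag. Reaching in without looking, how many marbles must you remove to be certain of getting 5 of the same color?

13

Treat the 3 colors as pigeonholes.
The worst case takes 4 marbles of each color without reaching 5 of any: 3 × 4 = 12.
The next marble must bring some color to 5, so 12 + 1 = 13.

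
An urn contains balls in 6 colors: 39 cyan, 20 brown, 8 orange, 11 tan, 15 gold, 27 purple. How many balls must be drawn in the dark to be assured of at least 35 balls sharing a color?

In the worst case we take at most 34 of each color, but all 20 brown, all 8 orange, all 11 tan, all 15 gold, and all 27 purple (fewer than 34), giving 34 + 20 + 8 + 11 + 15 + 27 = 115.
One more ball then forces some color to 35, so 115 + 1 = 116.

116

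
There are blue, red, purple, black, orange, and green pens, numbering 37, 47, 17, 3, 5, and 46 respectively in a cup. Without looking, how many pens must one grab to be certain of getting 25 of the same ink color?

Treat the 6 ink colors as pigeonholes.
In the worst case we take at most 24 of each ink color, but all 17 purple, all 3 black, and all 5 orange (fewer than 24), giving 24 + 24 + 17 + 3 + 5 + 24 = 97.
One more pen then forces some ink color to 25, so 97 + 1 = 98.

98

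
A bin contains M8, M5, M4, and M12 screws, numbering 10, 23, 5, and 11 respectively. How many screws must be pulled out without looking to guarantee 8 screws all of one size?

Treat the 4 sizes as pigeonholes.
In the worst case we take at most 7 of each size, but all 5 M4 (fewer than 7), giving 7 + 7 + 5 + 7 = 26.
One more screw then forces some size to 8, so 26 + 1 = 27.

27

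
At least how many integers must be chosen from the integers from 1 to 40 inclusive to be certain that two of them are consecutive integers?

Partition {1, …, 40} into 20 pairs: {1,2}, {3,4}, …, {39,40}.
Choosing 20 integers — say the 20 even numbers 2, 4, …, 40 — takes one from each pair and avoids the property.
Choosing 21 forces two into the same pair by pigeonhole, and those are consecutive. So 21.

21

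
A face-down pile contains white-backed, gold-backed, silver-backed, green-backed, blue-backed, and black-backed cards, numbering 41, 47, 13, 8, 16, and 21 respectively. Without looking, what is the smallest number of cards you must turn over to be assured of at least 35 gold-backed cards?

The worst case draws every non-gold-backed card first: 41 + 13 + 8 + 16 + 21 = 99.
The next 35 draws are then forced to be gold-backed, giving 99 + 35 = 134.

134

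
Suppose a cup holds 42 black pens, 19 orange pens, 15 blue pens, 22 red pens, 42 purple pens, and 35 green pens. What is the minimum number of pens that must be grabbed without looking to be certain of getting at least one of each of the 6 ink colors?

161

The hardest ink color to obtain is blue: we could draw every other pen first — 175 − 15 = 160 pens — without a single blue one.
The next draw must be blue, so 160 + 1 = 161.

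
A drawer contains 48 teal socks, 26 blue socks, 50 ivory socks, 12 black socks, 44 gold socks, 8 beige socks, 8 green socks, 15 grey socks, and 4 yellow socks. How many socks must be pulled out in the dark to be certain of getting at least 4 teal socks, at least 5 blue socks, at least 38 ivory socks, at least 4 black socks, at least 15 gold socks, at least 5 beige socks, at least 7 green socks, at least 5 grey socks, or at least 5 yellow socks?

Each of the 9 colors has its own threshold; avoid all of them simultaneously.
The worst case stops just short of every target: 3 teal, 4 blue, 37 ivory, 3 black, 14 gold, 4 beige, 6 green, 4 grey, 4 yellow — 3 + 4 + 37 + 3 + 14 + 4 + 6 + 4 + 4 = 79 socks.
One more sock must push some color to its target, so 79 + 1 = 80.

80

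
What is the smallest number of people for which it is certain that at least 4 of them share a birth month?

There are 12 months of the year acting as pigeonholes.
With 12 × 3 = 36 people we could place exactly 3 in each, with no class reaching 4.
One more forces some class to hold 4, so 36 + 1 = 37.

37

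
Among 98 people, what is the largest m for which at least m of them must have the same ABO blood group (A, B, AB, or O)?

25

There are 4 ABO blood groups, which serve as the pigeonholes.
If each of the 4 ABO blood groups held at most 24, the total would be at most 4 × 24 = 96 < 98, a contradiction.
So at least one holds ⌈98/4⌉ = 25.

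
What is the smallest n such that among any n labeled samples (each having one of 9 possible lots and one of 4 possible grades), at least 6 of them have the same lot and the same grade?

There are 9 × 4 = 36 (lot, grade) combinations acting as pigeonholes.
With 36 × 5 = 180 labeled samples we could place exactly 5 in each, with no (lot, grade) pair reaching 6.
One more forces some (lot, grade) pair to hold 6, so 180 + 1 = 181.

181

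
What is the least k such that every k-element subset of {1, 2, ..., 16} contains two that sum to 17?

9

Partition {1, …, 16} into 8 pairs: {1,16}, {2,15}, …, {8,9}.
Choosing 8 integers — say the integers 1 through 8 — takes one from each pair and avoids the property.
Choosing 9 forces two into the same pair by pigeonhole, and those sum to 17. So 9.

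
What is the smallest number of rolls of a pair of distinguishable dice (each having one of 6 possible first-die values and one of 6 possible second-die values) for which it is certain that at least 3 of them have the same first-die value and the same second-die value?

There are 6 × 6 = 36 (first-die value, second-die value) combinations acting as pigeonholes.
With 36 × 2 = 72 rolls of a pair of distinguishable dice we could place exactly 2 in each, with no (first-die value, second-die value) pair reaching 3.
One more forces some (first-die value, second-die value) pair to hold 3, so 72 + 1 = 73.

73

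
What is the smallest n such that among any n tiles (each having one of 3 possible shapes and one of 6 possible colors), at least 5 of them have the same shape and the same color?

There are 3 × 6 = 18 (shape, color) combinations acting as pigeonholes.
With 18 × 4 = 72 tiles we could place exactly 4 in each, with no (shape, color) pair reaching 5.
One more forces some (shape, color) pair to hold 5, so 72 + 1 = 73.

73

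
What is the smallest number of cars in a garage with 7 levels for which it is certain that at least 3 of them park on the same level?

There are 7 levels acting as pigeonholes.
With 7 × 2 = 14 cars we could place exactly 2 in each, with no class reaching 3.
One more forces some class to hold 3, so 14 + 1 = 15.

15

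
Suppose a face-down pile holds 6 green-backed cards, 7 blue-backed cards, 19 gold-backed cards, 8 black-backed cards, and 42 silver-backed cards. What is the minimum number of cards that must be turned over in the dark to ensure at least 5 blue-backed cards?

The worst case draws every non-blue-backed card first: 6 + 19 + 8 + 42 = 75.
The next 5 draws are then forced to be blue-backed, giving 75 + 5 = 80.

80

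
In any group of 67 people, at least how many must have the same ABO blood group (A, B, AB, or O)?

17

There are 4 ABO blood groups, which serve as the pigeonholes.
If each of the 4 ABO blood groups held at most 16, the total would be at most 4 × 16 = 64 < 67, a contradiction.
So at least one holds ⌈67/4⌉ = 17.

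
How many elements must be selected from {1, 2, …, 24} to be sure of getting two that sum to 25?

Partition {1, …, 24} into 12 pairs: {1,24}, {2,23}, …, {12,13}.
Choosing 12 integers — say the integers 1 through 12 — takes one from each pair and avoids the property.
Choosing 13 forces two into the same pair by pigeonhole, and those sum to 25. So 13.

13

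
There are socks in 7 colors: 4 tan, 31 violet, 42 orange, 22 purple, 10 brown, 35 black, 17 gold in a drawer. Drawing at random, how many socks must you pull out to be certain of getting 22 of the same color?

In the worst case we take at most 21 of each color, but all 4 tan, all 10 brown, and all 17 gold (fewer than 21), giving 4 + 21 + 21 + 21 + 10 + 21 + 17 = 115.
One more sock then forces some color to 22, so 115 + 1 = 116.

116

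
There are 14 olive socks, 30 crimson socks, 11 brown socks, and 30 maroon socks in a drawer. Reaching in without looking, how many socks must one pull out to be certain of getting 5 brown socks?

79

To avoid brown socks as long as possible, exhaust the other 3 colors first.
The worst case draws every non-brown sock first: 14 + 30 + 30 = 74.
The next 5 draws are then forced to be brown, giving 74 + 5 = 79.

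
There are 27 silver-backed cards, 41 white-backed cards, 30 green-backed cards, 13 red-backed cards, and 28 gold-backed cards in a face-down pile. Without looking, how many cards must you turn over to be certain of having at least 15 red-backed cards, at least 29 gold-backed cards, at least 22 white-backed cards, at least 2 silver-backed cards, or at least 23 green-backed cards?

Each of the 5 back colors has its own threshold; avoid all of them simultaneously.
The worst case stops just short of every target: 1 silver-backed, 21 white-backed, 22 green-backed, all 13 red-backed, 28 gold-backed — 1 + 21 + 22 + 13 + 28 = 85 cards.
One more card must push some back color to its target, so 85 + 1 = 86.

86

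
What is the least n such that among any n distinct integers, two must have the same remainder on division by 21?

Two integers differ by a multiple of 21 exactly when they share a remainder mod 21.
There are 21 residue classes mod 21, so 21 integers can all lie in distinct classes.
One more integer must repeat a residue, giving a difference divisible by 21. So n = 21 + 1 = 22.

22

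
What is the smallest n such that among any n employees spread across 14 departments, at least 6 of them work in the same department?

There are 14 departments acting as pigeonholes.
With 14 × 5 = 70 employees we could place exactly 5 in each, with no class reaching 6.
One more forces some class to hold 6, so 70 + 1 = 71.

71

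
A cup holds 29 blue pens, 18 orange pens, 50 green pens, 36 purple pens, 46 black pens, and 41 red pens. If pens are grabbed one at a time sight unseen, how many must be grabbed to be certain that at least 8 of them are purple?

192

To avoid purple pens as long as possible, exhaust the other 5 ink colors first.
The worst case draws every non-purple pen first: 29 + 18 + 50 + 46 + 41 = 184.
The next 8 draws are then forced to be purple, giving 184 + 8 = 192.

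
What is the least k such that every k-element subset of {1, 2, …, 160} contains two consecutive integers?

Partition {1, …, 160} into 80 pairs: {1,2}, {3,4}, …, {159,160}.
Choosing 80 integers — say the 80 even numbers 2, 4, …, 160 — takes one from each pair and avoids the property.
Choosing 81 forces two into the same pair by pigeonhole, and those are consecutive. So 81.

81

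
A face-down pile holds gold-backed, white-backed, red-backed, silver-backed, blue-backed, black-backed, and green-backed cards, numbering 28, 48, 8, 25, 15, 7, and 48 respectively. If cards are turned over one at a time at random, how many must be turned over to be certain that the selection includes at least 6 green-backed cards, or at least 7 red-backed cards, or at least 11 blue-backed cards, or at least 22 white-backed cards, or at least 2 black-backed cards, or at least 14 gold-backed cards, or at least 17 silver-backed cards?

The worst case stops just short of every target: 13 gold-backed, 21 white-backed, 6 red-backed, 16 silver-backed, 10 blue-backed, 1 black-backed, 5 green-backed — 13 + 21 + 6 + 16 + 10 + 1 + 5 = 72 cards.
One more card must push some back color to its target, so 72 + 1 = 73.

73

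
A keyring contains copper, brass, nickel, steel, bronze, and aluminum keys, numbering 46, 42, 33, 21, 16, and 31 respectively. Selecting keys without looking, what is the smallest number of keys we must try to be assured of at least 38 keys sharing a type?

In the worst case we take at most 37 of each type, but all 33 nickel, all 21 steel, all 16 bronze, and all 31 aluminum (fewer than 37), giving 37 + 37 + 33 + 21 + 16 + 31 = 175.
One more key then forces some type to 38, so 175 + 1 = 176.

176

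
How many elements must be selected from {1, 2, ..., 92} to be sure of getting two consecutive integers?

47

Partition {1, …, 92} into 46 pairs: {1,2}, {3,4}, …, {91,92}.
Choosing 46 integers — say the 46 even numbers 2, 4, …, 92 — takes one from each pair and avoids the property.
Choosing 47 forces two into the same pair by pigeonhole, and those are consecutive. So 47.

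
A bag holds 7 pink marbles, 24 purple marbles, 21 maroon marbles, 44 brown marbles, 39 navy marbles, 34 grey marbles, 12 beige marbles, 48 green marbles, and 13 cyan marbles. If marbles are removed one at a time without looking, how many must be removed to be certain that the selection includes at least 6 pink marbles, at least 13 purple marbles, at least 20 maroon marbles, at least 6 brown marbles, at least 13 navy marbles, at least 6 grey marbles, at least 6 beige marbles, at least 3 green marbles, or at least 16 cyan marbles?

79

The worst case stops just short of every target: 5 pink, 12 purple, 19 maroon, 5 brown, 12 navy, 5 grey, 5 beige, 2 green, all 13 cyan — 5 + 12 + 19 + 5 + 12 + 5 + 5 + 2 + 13 = 78 marbles.
One more marble must push some color to its target, so 78 + 1 = 79.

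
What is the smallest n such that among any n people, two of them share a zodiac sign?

13

There are 12 zodiac signs acting as pigeonholes.
With 12 people we could place one in each, avoiding any repeat.
One more forces some class to hold 2, so 12 + 1 = 13.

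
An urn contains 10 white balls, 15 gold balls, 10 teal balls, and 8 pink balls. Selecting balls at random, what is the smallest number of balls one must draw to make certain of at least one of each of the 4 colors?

36

The hardest color to obtain is pink: we could draw every other ball first — 43 − 8 = 35 balls — without a single pink one.
The next draw must be pink, so 35 + 1 = 36.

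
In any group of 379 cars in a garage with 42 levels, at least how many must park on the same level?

10

If each of the 42 levels held at most 9, the total would be at most 42 × 9 = 378 < 379, a contradiction.
So at least one holds ⌈379/42⌉ = 10.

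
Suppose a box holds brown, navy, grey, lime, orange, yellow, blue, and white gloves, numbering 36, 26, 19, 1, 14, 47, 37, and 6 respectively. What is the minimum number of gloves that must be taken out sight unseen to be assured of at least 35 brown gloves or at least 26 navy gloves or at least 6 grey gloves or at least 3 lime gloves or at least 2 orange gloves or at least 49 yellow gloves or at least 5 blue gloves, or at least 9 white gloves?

124

The worst case stops just short of every target: 34 brown, 25 navy, 5 grey, all 1 lime, 1 orange, all 47 yellow, 4 blue, all 6 white — 34 + 25 + 5 + 1 + 1 + 47 + 4 + 6 = 123 gloves.
One more glove must push some color to its target, so 123 + 1 = 124.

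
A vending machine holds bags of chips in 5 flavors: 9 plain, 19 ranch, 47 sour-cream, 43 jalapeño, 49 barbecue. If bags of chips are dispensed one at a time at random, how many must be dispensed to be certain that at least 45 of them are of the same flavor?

In the worst case we take at most 44 of each flavor, but all 9 plain, all 19 ranch, and all 43 jalapeño (fewer than 44), giving 9 + 19 + 44 + 43 + 44 = 159.
One more bag of chips then forces some flavor to 45, so 159 + 1 = 160.

160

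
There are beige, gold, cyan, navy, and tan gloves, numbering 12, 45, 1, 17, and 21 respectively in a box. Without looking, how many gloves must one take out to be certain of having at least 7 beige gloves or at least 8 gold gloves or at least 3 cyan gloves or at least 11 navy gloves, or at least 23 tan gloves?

The worst case stops just short of every target: 6 beige, 7 gold, all 1 cyan, 10 navy, all 21 tan — 6 + 7 + 1 + 10 + 21 = 45 gloves.
One more glove must push some color to its target, so 45 + 1 = 46.

46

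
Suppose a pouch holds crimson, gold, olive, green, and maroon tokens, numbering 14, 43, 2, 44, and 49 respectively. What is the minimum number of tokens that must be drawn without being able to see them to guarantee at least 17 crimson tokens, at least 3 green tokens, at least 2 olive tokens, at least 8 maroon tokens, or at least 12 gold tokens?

36

The worst case stops just short of every target: all 14 crimson, 11 gold, 1 olive, 2 green, 7 maroon — 14 + 11 + 1 + 2 + 7 = 35 tokens.
One more token must push some color to its target, so 35 + 1 = 36.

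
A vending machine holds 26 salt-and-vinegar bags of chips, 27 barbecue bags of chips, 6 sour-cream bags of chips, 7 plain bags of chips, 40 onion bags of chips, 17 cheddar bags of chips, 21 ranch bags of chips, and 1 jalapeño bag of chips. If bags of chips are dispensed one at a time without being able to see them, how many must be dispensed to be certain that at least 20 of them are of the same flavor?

In the worst case we take at most 19 of each flavor, but all 6 sour-cream, all 7 plain, all 17 cheddar, and all 1 jalapeño (fewer than 19), giving 19 + 19 + 6 + 7 + 19 + 17 + 19 + 1 = 107.
One more bag of chips then forces some flavor to 20, so 107 + 1 = 108.

108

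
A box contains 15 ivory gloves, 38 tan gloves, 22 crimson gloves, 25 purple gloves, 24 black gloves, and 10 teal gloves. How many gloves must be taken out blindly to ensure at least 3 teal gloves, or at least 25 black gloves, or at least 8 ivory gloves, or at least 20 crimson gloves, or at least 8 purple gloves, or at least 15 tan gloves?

74

The worst case stops just short of every target: 7 ivory, 14 tan, 19 crimson, 7 purple, 24 black, 2 teal — 7 + 14 + 19 + 7 + 24 + 2 = 73 gloves.
One more glove must push some color to its target, so 73 + 1 = 74.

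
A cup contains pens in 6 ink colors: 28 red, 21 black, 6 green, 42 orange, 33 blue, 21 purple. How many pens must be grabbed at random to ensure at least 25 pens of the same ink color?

121

In the worst case we take at most 24 of each ink color, but all 21 black, all 6 green, and all 21 purple (fewer than 24), giving 24 + 21 + 6 + 24 + 24 + 21 = 120.
One more pen then forces some ink color to 25, so 120 + 1 = 121.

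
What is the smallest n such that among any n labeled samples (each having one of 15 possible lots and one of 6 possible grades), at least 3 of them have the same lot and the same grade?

181

There are 15 × 6 = 90 (lot, grade) combinations acting as pigeonholes.
With 90 × 2 = 180 labeled samples we could place exactly 2 in each, with no (lot, grade) pair reaching 3.
One more forces some (lot, grade) pair to hold 3, so 180 + 1 = 181.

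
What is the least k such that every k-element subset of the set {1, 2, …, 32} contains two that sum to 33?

17

Partition {1, …, 32} into 16 pairs: {1,32}, {2,31}, …, {16,17}.
Choosing 16 integers — say the integers 1 through 16 — takes one from each pair and avoids the property.
Choosing 17 forces two into the same pair by pigeonhole, and those sum to 33. So 17.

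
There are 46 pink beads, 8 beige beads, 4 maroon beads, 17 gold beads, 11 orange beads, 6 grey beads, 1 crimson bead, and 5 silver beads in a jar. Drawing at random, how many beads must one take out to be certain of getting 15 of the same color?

Treat the 8 colors as pigeonholes.
In the worst case we take at most 14 of each color, but all 8 beige, all 4 maroon, all 11 orange, all 6 grey, all 1 crimson, and all 5 silver (fewer than 14), giving 14 + 8 + 4 + 14 + 11 + 6 + 1 + 5 = 63.
One more bead then forces some color to 15, so 63 + 1 = 64.

64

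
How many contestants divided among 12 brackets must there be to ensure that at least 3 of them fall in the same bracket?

There are 12 brackets acting as pigeonholes.
With 12 × 2 = 24 contestants we could place exactly 2 in each, with no class reaching 3.
One more forces some class to hold 3, so 24 + 1 = 25.

25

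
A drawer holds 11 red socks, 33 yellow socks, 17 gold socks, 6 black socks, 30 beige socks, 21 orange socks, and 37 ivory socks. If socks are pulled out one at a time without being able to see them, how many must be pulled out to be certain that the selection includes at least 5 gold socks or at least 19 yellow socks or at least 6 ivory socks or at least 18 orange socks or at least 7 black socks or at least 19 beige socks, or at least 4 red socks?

Each of the 7 colors has its own threshold; avoid all of them simultaneously.
The worst case stops just short of every target: 3 red, 18 yellow, 4 gold, 6 black, 18 beige, 17 orange, 5 ivory — 3 + 18 + 4 + 6 + 18 + 17 + 5 = 71 socks.
One more sock must push some color to its target, so 71 + 1 = 72.

72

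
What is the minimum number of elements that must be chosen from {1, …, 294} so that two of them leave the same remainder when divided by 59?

60

Use the pigeonhole principle on residue classes: group the integers by remainder mod 59; there are 59 residue classes, each nonempty in this range.
Choosing one from each class (59 integers) avoids any shared remainder.
One more choice must repeat a class, so two differ by a multiple of 59. Hence 59 + 1 = 60.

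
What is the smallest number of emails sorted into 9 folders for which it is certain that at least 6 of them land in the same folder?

There are 9 folders acting as pigeonholes.
With 9 × 5 = 45 emails we could place exactly 5 in each, with no class reaching 6.
One more forces some class to hold 6, so 45 + 1 = 46.

46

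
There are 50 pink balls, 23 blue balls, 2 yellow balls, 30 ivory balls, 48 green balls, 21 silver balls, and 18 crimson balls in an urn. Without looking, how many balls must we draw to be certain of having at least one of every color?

191

The hardest color to obtain is yellow: we could draw every other ball first — 192 − 2 = 190 balls — without a single yellow one.
The next draw must be yellow, so 190 + 1 = 191.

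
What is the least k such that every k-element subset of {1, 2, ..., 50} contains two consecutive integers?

26

Partition {1, …, 50} into 25 pairs: {1,2}, {3,4}, …, {49,50}.
Choosing 25 integers — say the 25 even numbers 2, 4, …, 50 — takes one from each pair and avoids the property.
Choosing 26 forces two into the same pair by pigeonhole, and those are consecutive. So 26.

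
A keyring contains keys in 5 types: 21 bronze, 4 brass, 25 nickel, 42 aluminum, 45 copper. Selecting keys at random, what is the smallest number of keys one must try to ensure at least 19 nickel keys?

To avoid nickel keys as long as possible, exhaust the other 4 types first.
The worst case draws every non-nickel key first: 21 + 4 + 42 + 45 = 112.
The next 19 draws are then forced to be nickel, giving 112 + 19 = 131.

131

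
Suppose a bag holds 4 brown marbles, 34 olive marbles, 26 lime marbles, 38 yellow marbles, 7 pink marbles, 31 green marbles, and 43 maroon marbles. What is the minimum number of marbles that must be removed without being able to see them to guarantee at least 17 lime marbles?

The worst case draws every non-lime marble first: 4 + 34 + 38 + 7 + 31 + 43 = 157.
The next 17 draws are then forced to be lime, giving 157 + 17 = 174.

174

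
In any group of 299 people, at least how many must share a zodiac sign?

There are 12 zodiac signs, which serve as the pigeonholes.
If each of the 12 zodiac signs held at most 24, the total would be at most 12 × 24 = 288 < 299, a contradiction.
So at least one holds ⌈299/12⌉ = 25.

25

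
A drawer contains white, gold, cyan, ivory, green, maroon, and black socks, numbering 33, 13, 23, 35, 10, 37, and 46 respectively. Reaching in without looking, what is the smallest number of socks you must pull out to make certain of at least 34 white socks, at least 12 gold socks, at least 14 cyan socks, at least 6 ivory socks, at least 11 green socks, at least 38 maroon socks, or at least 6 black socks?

The worst case stops just short of every target: 33 white, 11 gold, 13 cyan, 5 ivory, 10 green, 37 maroon, 5 black — 33 + 11 + 13 + 5 + 10 + 37 + 5 = 114 socks.
One more sock must push some color to its target, so 114 + 1 = 115.

115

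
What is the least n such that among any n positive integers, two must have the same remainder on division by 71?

Two integers differ by a multiple of 71 exactly when they share a remainder mod 71.
There are 71 residue classes mod 71, so 71 integers can all lie in distinct classes.
One more integer must repeat a residue, giving a difference divisible by 71. So n = 71 + 1 = 72.

72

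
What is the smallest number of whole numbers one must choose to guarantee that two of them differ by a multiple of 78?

Two integers differ by a multiple of 78 exactly when they share a remainder mod 78.
There are 78 residue classes mod 78, so 78 integers can all lie in distinct classes.
One more integer must repeat a residue, giving a difference divisible by 78. So n = 78 + 1 = 79.

79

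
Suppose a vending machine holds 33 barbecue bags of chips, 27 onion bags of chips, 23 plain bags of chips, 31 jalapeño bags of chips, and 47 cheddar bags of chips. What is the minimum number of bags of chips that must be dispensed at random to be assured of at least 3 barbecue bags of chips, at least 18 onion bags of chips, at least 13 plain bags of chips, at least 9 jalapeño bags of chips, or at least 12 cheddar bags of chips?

51

Each of the 5 flavors has its own threshold; avoid all of them simultaneously.
The worst case stops just short of every target: 2 barbecue, 17 onion, 12 plain, 8 jalapeño, 11 cheddar — 2 + 17 + 12 + 8 + 11 = 50 bags of chips.
One more bag of chips must push some flavor to its target, so 50 + 1 = 51.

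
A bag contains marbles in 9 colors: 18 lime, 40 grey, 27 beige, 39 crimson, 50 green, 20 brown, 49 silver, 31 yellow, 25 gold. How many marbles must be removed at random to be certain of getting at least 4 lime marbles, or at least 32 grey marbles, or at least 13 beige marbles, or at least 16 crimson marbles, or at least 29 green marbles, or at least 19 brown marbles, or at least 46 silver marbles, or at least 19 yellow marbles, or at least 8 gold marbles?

178

The worst case stops just short of every target: 3 lime, 31 grey, 12 beige, 15 crimson, 28 green, 18 brown, 45 silver, 18 yellow, 7 gold — 3 + 31 + 12 + 15 + 28 + 18 + 45 + 18 + 7 = 177 marbles.
One more marble must push some color to its target, so 177 + 1 = 178.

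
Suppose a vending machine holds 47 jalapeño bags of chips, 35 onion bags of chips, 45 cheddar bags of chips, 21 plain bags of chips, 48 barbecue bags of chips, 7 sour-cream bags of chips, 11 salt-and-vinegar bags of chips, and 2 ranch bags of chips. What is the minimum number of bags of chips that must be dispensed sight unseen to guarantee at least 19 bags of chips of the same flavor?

In the worst case we take at most 18 of each flavor, but all 7 sour-cream, all 11 salt-and-vinegar, and all 2 ranch (fewer than 18), giving 18 + 18 + 18 + 18 + 18 + 7 + 11 + 2 = 110.
One more bag of chips then forces some flavor to 19, so 110 + 1 = 111.

111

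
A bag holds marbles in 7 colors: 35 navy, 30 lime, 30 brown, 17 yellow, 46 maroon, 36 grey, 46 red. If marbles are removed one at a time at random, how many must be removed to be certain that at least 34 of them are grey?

238

To avoid grey marbles as long as possible, exhaust the other 6 colors first.
The worst case draws every non-grey marble first: 35 + 30 + 30 + 17 + 46 + 46 = 204.
The next 34 draws are then forced to be grey, giving 204 + 34 = 238.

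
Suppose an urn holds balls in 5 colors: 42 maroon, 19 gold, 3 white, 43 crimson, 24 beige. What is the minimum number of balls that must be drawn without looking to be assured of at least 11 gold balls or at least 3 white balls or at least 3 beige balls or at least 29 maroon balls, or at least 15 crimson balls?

57

Each of the 5 colors has its own threshold; avoid all of them simultaneously.
The worst case stops just short of every target: 28 maroon, 10 gold, 2 white, 14 crimson, 2 beige — 28 + 10 + 2 + 14 + 2 = 56 balls.
One more ball must push some color to its target, so 56 + 1 = 57.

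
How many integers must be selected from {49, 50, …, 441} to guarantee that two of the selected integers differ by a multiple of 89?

Group the integers by remainder mod 89; there are 89 residue classes, each nonempty in this range.
Choosing one from each class (89 integers) avoids any shared remainder.
One more choice must repeat a class, so two differ by a multiple of 89. Hence 89 + 1 = 90.

90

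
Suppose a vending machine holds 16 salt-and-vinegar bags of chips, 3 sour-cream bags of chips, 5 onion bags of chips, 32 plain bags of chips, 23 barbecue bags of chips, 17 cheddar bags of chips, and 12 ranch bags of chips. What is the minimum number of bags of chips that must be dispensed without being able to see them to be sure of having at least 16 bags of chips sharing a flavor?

81

In the worst case we take at most 15 of each flavor, but all 3 sour-cream, all 5 onion, and all 12 ranch (fewer than 15), giving 15 + 3 + 5 + 15 + 15 + 15 + 12 = 80.
One more bag of chips then forces some flavor to 16, so 80 + 1 = 81.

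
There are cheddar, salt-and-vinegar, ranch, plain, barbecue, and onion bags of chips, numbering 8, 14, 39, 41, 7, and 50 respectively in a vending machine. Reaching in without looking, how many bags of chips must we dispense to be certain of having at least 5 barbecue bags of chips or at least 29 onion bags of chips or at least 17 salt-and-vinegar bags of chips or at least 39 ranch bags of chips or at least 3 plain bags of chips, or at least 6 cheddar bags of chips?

The worst case stops just short of every target: 5 cheddar, all 14 salt-and-vinegar, 38 ranch, 2 plain, 4 barbecue, 28 onion — 5 + 14 + 38 + 2 + 4 + 28 = 91 bags of chips.
One more bag of chips must push some flavor to its target, so 91 + 1 = 92.

92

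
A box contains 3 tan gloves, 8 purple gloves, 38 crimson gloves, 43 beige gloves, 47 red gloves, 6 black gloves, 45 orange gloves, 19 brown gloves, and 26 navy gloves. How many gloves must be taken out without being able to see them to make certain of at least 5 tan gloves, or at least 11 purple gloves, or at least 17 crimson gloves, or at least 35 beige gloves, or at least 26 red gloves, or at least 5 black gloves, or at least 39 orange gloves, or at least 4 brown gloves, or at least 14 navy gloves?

145

Each of the 9 colors has its own threshold; avoid all of them simultaneously.
The worst case stops just short of every target: all 3 tan, all 8 purple, 16 crimson, 34 beige, 25 red, 4 black, 38 orange, 3 brown, 13 navy — 3 + 8 + 16 + 34 + 25 + 4 + 38 + 3 + 13 = 144 gloves.
One more glove must push some color to its target, so 144 + 1 = 145.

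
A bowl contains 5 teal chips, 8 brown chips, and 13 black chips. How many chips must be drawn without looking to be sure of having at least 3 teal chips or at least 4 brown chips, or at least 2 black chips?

The worst case stops just short of every target: 2 teal, 3 brown, 1 black — 2 + 3 + 1 = 6 chips.
One more chip must push some color to its target, so 6 + 1 = 7.

7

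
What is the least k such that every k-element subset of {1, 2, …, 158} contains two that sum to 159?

80

Partition {1, …, 158} into 79 pairs: {1,158}, {2,157}, …, {79,80}.
Choosing 79 integers — say the integers 1 through 79 — takes one from each pair and avoids the property.
Choosing 80 forces two into the same pair by pigeonhole, and those sum to 159. So 80.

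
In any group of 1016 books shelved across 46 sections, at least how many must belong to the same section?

23

The 1016 books fall into 46 sections.
If each of the 46 sections held at most 22, the total would be at most 46 × 22 = 1012 < 1016, a contradiction.
So at least one holds ⌈1016/46⌉ = 23.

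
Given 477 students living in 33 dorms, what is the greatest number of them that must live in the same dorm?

The 477 students fall into 33 dorms.
If each of the 33 dorms held at most 14, the total would be at most 33 × 14 = 462 < 477, a contradiction.
So at least one holds ⌈477/33⌉ = 15.

15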